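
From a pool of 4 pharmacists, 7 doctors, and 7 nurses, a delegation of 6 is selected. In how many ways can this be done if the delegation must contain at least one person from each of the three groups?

Unrestricted: C(18,6) = 18564 ways to pick any 6 of the 18.
Subtract selections that omit an entire group: no pharmacists → C(14,6) = 3003; no doctors → C(11,6) = 462; no nurses → C(11,6) = 462.
Add back selections omitting two groups (i.e. drawn from a single group): C(4,6) + C(7,6) + C(7,6) = 14.
By inclusion–exclusion: 18564 − 3927 + 14 = 14651.

14651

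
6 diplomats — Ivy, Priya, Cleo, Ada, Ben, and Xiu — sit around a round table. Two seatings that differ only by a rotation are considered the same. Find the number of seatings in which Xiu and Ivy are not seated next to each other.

72

All circular seatings of 6 people number (5)! = 120.
Those with Xiu next to Ivy: fuse the pair into one unit and seat 5 units around a circle — 2·(4)! = 48.
Subtracting, 120 − 48 = 72.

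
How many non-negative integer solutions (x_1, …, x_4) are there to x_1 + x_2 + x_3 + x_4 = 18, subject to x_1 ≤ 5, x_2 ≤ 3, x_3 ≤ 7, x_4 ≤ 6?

Without the upper bounds there are C(21,3) = 1330 ways to split 18 among 4 variables.
Subtract solutions that violate a single cap (substitute x_i' = x_i − (cap_i+1)): x_1 ≥ 6 gives C(15,3) = 455; x_2 ≥ 4 gives C(17,3) = 680; x_3 ≥ 8 gives C(13,3) = 286; x_4 ≥ 7 gives C(14,3) = 364. Together 1785.
Add back pairs where two caps are both exceeded: 165 + 35 + 56 + 84 + 120 + 20 = 480.
Subtract triples: 1 + 4 + 0 + 0 = 5.
By inclusion–exclusion the count is 1330 − 1785 + 480 − 5 = 20.

20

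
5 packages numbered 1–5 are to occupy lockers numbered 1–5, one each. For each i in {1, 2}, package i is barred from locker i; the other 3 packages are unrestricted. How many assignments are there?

78

Let Aᵢ (for i ∈ {1, 2}) be the placements that put package i in its forbidden locker. Any j of these fix j positions, leaving (5−j)! ways to fill the rest, and there are C(2,j) ways to pick which j.
By inclusion–exclusion, the number of valid placements is Σ_{j=0}^{2} (−1)^j C(2,j)·(5−j)!.
Computing: 120 − 48 + 6 = 78.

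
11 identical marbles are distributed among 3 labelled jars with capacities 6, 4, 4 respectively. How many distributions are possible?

10

Without the upper bounds there are C(13,2) = 78 ways to split 11 among 3 jars.
Subtract solutions that violate a single cap (substitute x_i' = x_i − (cap_i+1)): x_1 ≥ 7 gives C(6,2) = 15; x_2 ≥ 5 gives C(8,2) = 28; x_3 ≥ 5 gives C(8,2) = 28. Together 71.
Add back pairs where two caps are both exceeded: 0 + 0 + 3 = 3.
By inclusion–exclusion the count is 78 − 71 + 3 = 10.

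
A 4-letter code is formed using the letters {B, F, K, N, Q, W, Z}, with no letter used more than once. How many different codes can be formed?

With no repetition, fill the 4 letters in order: 7 choices, then 6, down to 4.
That product is 7 × 6 × 5 × 4 = 840.

840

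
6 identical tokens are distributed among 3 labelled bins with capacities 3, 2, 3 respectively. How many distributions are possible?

Without the upper bounds there are C(8,2) = 28 ways to split 6 among 3 bins.
Subtract solutions that violate a single cap (substitute x_i' = x_i − (cap_i+1)): x_1 ≥ 4 gives C(4,2) = 6; x_2 ≥ 3 gives C(5,2) = 10; x_3 ≥ 4 gives C(4,2) = 6. Together 22.
No two caps can be exceeded simultaneously, so the pair terms are all 0.
By inclusion–exclusion the count is 28 − 22 + 0 = 6.

6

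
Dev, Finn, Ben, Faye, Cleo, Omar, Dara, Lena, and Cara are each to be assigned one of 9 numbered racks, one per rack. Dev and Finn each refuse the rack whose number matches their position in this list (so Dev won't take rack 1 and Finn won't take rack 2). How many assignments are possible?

Let Aᵢ (for i ∈ {1, 2}) be the placements that put person i in their forbidden rack. Any j of these fix j positions, leaving (9−j)! ways to fill the rest, and there are C(2,j) ways to pick which j.
By inclusion–exclusion, the number of valid placements is Σ_{j=0}^{2} (−1)^j C(2,j)·(9−j)!.
Computing: 362880 − 80640 + 5040 = 287280.

287280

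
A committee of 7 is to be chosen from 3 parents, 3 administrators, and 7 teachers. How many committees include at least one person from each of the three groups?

Total 7-person selections from all 13: C(13,7) = 1716.
Subtract selections that omit an entire group: no parents → C(10,7) = 120; no administrators → C(10,7) = 120; no teachers → C(6,7) = 0.
Add back selections omitting two groups (i.e. drawn from a single group): C(3,7) + C(3,7) + C(7,7) = 1.
By inclusion–exclusion: 1716 − 240 + 1 = 1477.

1477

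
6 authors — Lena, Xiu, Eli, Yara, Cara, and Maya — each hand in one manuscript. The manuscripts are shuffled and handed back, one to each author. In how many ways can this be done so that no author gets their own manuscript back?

265

Count assignments avoiding every fixed point. For any j of the 6 authors fixed to their own manuscript, the other 6−j can be arranged in (6−j)! ways.
By inclusion–exclusion this is Σ_{j=0}^{6} (−1)^j C(6,j)·(6−j)!.
Computing: 720 − 720 + 360 − 120 + 30 − 6 + 1 = 265.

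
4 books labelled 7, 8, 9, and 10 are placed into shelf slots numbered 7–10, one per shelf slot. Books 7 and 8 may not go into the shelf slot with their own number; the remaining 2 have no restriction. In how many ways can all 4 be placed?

Let Aᵢ (for i ∈ {7, 8}) be the placements that put book i in its forbidden shelf slot. Any j of these fix j positions, leaving (4−j)! ways to fill the rest, and there are C(2,j) ways to pick which j.
By inclusion–exclusion, the number of valid placements is Σ_{j=0}^{2} (−1)^j C(2,j)·(4−j)!.
Computing: 24 − 12 + 2 = 14.

14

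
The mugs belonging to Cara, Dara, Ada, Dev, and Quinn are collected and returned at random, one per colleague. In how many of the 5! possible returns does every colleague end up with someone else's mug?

44

Count assignments avoiding every fixed point. For any j of the 5 colleagues fixed to their own mug, the other 5−j can be arranged in (5−j)! ways.
By inclusion–exclusion this is Σ_{j=0}^{5} (−1)^j C(5,j)·(5−j)!.
Computing: 120 − 120 + 60 − 20 + 5 − 1 = 44.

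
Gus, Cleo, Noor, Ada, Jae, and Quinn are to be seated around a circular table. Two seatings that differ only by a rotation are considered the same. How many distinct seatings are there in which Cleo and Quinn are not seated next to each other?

72

Without the restriction there are (5)! = 120 seatings.
Seatings with Cleo beside Quinn: treat them as a block with 2 internal orders, giving 2 × (4)! = 48.
Subtracting, 120 − 48 = 72.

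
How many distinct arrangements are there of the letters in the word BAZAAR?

The 6 letters of BAZAAR have repeats: A appearing 3 times.
So there are 6! / (3!) = 120 distinguishable arrangements.

120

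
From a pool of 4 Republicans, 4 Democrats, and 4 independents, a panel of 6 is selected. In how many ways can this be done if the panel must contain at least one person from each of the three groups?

Total 6-person selections from all 12: C(12,6) = 924.
Subtract selections that omit an entire group: no Republicans → C(8,6) = 28; no Democrats → C(8,6) = 28; no independents → C(8,6) = 28.
Add back selections omitting two groups (i.e. drawn from a single group): C(4,6) + C(4,6) + C(4,6) = 0.
By inclusion–exclusion: 924 − 84 + 0 = 840.

840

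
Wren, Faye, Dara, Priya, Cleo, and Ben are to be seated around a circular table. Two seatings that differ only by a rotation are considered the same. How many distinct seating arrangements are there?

Fix one person's seat to break rotational symmetry; the remaining 5 people can be arranged in (5)! = 120 ways.

120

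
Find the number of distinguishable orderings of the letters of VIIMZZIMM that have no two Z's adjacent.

There are 9!/(3!·3!·2!) = 5040 arrangements of VIIMZZIMM in total.
If the two Z's are adjacent, glue them into one block, leaving 8 items to arrange: (8)!/(3!·3!) = 1120 ways.
Hence 5040 − 1120 = 3920.

3920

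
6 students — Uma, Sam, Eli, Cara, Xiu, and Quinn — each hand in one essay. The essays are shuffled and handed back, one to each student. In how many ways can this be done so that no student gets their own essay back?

265

This is the derangement count D_6: permutations of 6 items with no fixed point.
By inclusion–exclusion this is Σ_{j=0}^{6} (−1)^j C(6,j)·(6−j)!.
Computing: 720 − 720 + 360 − 120 + 30 − 6 + 1 = 265.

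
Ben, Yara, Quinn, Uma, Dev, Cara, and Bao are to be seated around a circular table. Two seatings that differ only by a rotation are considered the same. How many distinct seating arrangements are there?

720

Around a circle, 7 distinct people have 7!/7 = (6)! = 720 rotationally distinct seatings.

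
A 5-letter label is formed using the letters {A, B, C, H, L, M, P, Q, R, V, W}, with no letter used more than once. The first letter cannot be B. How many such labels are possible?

The first letter has 11−1 = 10 choices (anything except B).
The remaining 4 letters are filled from the other 10 symbols without repetition: 10 × 9 × 8 × 7 = 5040.
Total: 10 × 5040 = 50400.

50400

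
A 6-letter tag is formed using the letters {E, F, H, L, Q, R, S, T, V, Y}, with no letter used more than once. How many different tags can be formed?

151200

Choose and order 6 of the 10 symbols: the first letter has 10 options, the next 9, and so on down to 5.
That product is 10 × 9 × 8 × 7 × 6 × 5 = 151200.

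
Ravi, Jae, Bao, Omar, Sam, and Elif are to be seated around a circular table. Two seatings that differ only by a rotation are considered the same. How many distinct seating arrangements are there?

Around a circle, 6 distinct people have 6!/6 = (5)! = 120 rotationally distinct seatings.

120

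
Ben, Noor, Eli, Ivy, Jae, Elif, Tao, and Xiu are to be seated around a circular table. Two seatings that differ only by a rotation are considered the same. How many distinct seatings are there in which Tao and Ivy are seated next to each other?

1440

Glue Tao and Ivy into a block (2 internal orders). Seating 7 units around a circle gives (6)! arrangements.
So 2 × (6)! = 2 × 720 = 1440.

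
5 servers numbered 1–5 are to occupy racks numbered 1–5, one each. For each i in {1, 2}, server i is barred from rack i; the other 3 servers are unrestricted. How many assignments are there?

78

Let Aᵢ (for i ∈ {1, 2}) be the placements that put server i in its forbidden rack. Any j of these fix j positions, leaving (5−j)! ways to fill the rest, and there are C(2,j) ways to pick which j.
By inclusion–exclusion, the number of valid placements is Σ_{j=0}^{2} (−1)^j C(2,j)·(5−j)!.
Computing: 120 − 48 + 6 = 78.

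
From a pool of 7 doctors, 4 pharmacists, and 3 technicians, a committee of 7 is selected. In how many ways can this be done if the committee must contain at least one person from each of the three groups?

With no constraint there are C(14,7) = 3432 possible selections.
Selections missing a whole group: no doctors → C(7,7) = 1; no pharmacists → C(10,7) = 120; no technicians → C(11,7) = 330.
Add back selections omitting two groups (i.e. drawn from a single group): C(7,7) + C(4,7) + C(3,7) = 1.
By inclusion–exclusion: 3432 − 451 + 1 = 2982.

2982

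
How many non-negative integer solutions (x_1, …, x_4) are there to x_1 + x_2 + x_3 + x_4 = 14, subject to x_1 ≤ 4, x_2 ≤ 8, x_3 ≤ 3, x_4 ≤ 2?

19

By stars and bars, unrestricted non-negative solutions to x_1+…+x_4 = 14 number C(14+3,3) = 680.
Subtract solutions that violate a single cap (substitute x_i' = x_i − (cap_i+1)): x_1 ≥ 5 gives C(12,3) = 220; x_2 ≥ 9 gives C(8,3) = 56; x_3 ≥ 4 gives C(13,3) = 286; x_4 ≥ 3 gives C(14,3) = 364. Together 926.
Add back pairs where two caps are both exceeded: 1 + 56 + 84 + 4 + 10 + 120 = 275.
Subtract triples: 0 + 0 + 10 + 0 = 10.
By inclusion–exclusion the count is 680 − 926 + 275 − 10 = 19.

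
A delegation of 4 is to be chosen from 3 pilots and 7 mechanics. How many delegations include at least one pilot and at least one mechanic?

With no constraint there are C(10,4) = 210 possible selections.
Selections missing a whole group: no pilots → C(7,4) = 35; no mechanics → C(3,4) = 0.
Both groups omitted at once is impossible, so 210 − 35 = 175.

175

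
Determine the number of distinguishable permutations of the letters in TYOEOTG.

TYOEOTG has 7 letters with O appearing twice and T appearing twice.
The number of distinct arrangements is 7!/(2!·2!) = 5040/4 = 1260.

1260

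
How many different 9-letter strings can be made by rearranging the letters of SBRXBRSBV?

15120

The 9 letters of SBRXBRSBV have repeats: B appearing 3 times, R appearing twice, and S appearing twice.
Dividing 9! = 362880 by 3!·2!·2! = 24 for the repeated letters gives 15120.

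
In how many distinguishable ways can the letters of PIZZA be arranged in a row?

60

Letter multiplicities in PIZZA: A×1, I×1, P×1, Z×2.
So there are 5! / (2!) = 60 distinguishable arrangements.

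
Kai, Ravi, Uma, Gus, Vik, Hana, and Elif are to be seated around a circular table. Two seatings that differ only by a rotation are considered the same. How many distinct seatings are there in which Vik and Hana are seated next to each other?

Treat {Vik, Hana} as one unit (2 internal orders) and seat the resulting 6 units around the table: (5)! circular arrangements.
So 2 × (5)! = 2 × 120 = 240.

240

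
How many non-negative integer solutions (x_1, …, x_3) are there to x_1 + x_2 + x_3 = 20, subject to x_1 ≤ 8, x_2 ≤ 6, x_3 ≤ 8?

Ignoring the caps, the number of non-negative solutions to x_1+…+x_3 = 20 is C(22,2) = 231.
Subtract solutions that violate a single cap (substitute x_i' = x_i − (cap_i+1)): x_1 ≥ 9 gives C(13,2) = 78; x_2 ≥ 7 gives C(15,2) = 105; x_3 ≥ 9 gives C(13,2) = 78. Together 261.
Add back pairs where two caps are both exceeded: 15 + 6 + 15 = 36.
By inclusion–exclusion the count is 231 − 261 + 36 = 6.

6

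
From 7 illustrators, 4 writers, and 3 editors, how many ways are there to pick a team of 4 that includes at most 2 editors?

Split by how many editors are chosen (0 through 2).
Sum: C(3,0)·C(11,4) + C(3,1)·C(11,3) + C(3,2)·C(11,2) = 330 + 495 + 165 = 990.

990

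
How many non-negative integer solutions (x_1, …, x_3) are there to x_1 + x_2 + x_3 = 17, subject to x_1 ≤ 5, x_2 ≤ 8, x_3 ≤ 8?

Without the upper bounds there are C(19,2) = 171 ways to split 17 among 3 variables.
Subtract solutions that violate a single cap (substitute x_i' = x_i − (cap_i+1)): x_1 ≥ 6 gives C(13,2) = 78; x_2 ≥ 9 gives C(10,2) = 45; x_3 ≥ 9 gives C(10,2) = 45. Together 168.
Add back pairs where two caps are both exceeded: 6 + 6 + 0 = 12.
By inclusion–exclusion the count is 171 − 168 + 12 = 15.

15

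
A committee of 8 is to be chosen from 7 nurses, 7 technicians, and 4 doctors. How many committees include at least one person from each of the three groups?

40425

Total 8-person selections from all 18: C(18,8) = 43758.
Subtract selections that omit an entire group: no nurses → C(11,8) = 165; no technicians → C(11,8) = 165; no doctors → C(14,8) = 3003.
Add back selections omitting two groups (i.e. drawn from a single group): C(7,8) + C(7,8) + C(4,8) = 0.
By inclusion–exclusion: 43758 − 3333 + 0 = 40425.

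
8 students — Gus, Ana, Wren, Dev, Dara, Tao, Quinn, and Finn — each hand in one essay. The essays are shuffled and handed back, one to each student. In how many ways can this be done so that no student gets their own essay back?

14833

Let Aᵢ be the assignments in which student i gets their own essay. We want the size of the complement of A₁∪…∪A_8.
By inclusion–exclusion this is Σ_{j=0}^{8} (−1)^j C(8,j)·(8−j)!.
Computing: 40320 − 40320 + 20160 − 6720 + 1680 − 336 + 56 − 8 + 1 = 14833.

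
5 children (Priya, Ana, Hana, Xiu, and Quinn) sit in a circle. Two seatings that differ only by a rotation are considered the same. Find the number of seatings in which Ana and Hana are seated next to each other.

12

Treat {Ana, Hana} as one unit (2 internal orders) and seat the resulting 4 units around the table: (3)! circular arrangements.
So 2 × (3)! = 2 × 6 = 12.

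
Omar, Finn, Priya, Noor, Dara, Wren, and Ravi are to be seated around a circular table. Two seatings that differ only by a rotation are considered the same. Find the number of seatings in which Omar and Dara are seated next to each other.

Glue Omar and Dara into a block (2 internal orders). Seating 6 units around a circle gives (5)! arrangements.
So 2 × (5)! = 2 × 120 = 240.

240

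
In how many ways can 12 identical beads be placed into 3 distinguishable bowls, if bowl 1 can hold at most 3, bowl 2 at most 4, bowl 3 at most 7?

Without the upper bounds there are C(14,2) = 91 ways to split 12 among 3 bowls.
Subtract solutions that violate a single cap (substitute x_i' = x_i − (cap_i+1)): x_1 ≥ 4 gives C(10,2) = 45; x_2 ≥ 5 gives C(9,2) = 36; x_3 ≥ 8 gives C(6,2) = 15. Together 96.
Add back pairs where two caps are both exceeded: 10 + 1 + 0 = 11.
By inclusion–exclusion the count is 91 − 96 + 11 = 6.

6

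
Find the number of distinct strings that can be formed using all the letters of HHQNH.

20

Letter multiplicities in HHQNH: H×3, N×1, Q×1.
The number of distinct arrangements is 5!/(3!) = 120/6 = 20.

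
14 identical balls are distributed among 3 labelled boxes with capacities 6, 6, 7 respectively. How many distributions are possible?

21

Without the upper bounds there are C(16,2) = 120 ways to split 14 among 3 boxes.
Subtract solutions that violate a single cap (substitute x_i' = x_i − (cap_i+1)): x_1 ≥ 7 gives C(9,2) = 36; x_2 ≥ 7 gives C(9,2) = 36; x_3 ≥ 8 gives C(8,2) = 28. Together 100.
Add back pairs where two caps are both exceeded: 1 + 0 + 0 = 1.
By inclusion–exclusion the count is 120 − 100 + 1 = 21.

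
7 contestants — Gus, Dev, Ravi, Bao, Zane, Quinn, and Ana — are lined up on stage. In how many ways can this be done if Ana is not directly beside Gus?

3600

Of the 7! = 5040 arrangements, those with Ana and Gus adjacent number 2 × 6! = 1440 (treat the pair as a block with 2 internal orders).
So 5040 − 1440 = 3600 arrangements keep them apart.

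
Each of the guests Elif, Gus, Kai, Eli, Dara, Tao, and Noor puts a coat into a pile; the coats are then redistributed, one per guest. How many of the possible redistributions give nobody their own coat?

This is the derangement count D_7: permutations of 7 items with no fixed point.
By inclusion–exclusion this is Σ_{j=0}^{7} (−1)^j C(7,j)·(7−j)!.
Computing: 5040 − 5040 + 2520 − 840 + 210 − 42 + 7 − 1 = 1854.

1854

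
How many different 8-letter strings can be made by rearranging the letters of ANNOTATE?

5040

Letter multiplicities in ANNOTATE: A×2, E×1, N×2, O×1, T×2.
The number of distinct arrangements is 8!/(2!·2!·2!) = 40320/8 = 5040.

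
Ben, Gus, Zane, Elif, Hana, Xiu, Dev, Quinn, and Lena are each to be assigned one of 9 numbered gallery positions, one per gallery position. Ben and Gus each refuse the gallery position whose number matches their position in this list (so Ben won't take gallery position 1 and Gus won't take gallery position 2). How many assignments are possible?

Let Aᵢ (for i ∈ {1, 2}) be the placements that put person i in their forbidden gallery position. Any j of these fix j positions, leaving (9−j)! ways to fill the rest, and there are C(2,j) ways to pick which j.
By inclusion–exclusion, the number of valid placements is Σ_{j=0}^{2} (−1)^j C(2,j)·(9−j)!.
Computing: 362880 − 80640 + 5040 = 287280.

287280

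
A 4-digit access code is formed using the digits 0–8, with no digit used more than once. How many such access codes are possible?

3024

Choose and order 4 of the 9 symbols: the first digit has 9 options, the next 8, then 7, 6.
9 × 8 × 7 × 6 = 3024.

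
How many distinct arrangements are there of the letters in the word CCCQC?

Letter multiplicities in CCCQC: C×4, Q×1.
So there are 5! / (4!) = 5 distinguishable arrangements.

5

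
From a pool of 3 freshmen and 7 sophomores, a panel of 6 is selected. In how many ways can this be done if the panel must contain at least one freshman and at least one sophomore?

203

Total 6-person selections from all 10: C(10,6) = 210.
Subtract selections that omit an entire group: no freshmen → C(7,6) = 7; no sophomores → C(3,6) = 0.
Both groups omitted at once is impossible, so 210 − 7 = 203.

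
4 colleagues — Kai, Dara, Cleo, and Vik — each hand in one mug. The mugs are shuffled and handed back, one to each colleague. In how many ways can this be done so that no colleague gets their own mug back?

This is the derangement count D_4: permutations of 4 items with no fixed point.
By inclusion–exclusion this is Σ_{j=0}^{4} (−1)^j C(4,j)·(4−j)!.
Computing: 24 − 24 + 12 − 4 + 1 = 9.

9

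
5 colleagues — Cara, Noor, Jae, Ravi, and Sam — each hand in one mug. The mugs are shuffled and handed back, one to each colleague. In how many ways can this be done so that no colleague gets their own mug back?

Let Aᵢ be the assignments in which colleague i gets their own mug. We want the size of the complement of A₁∪…∪A_5.
By inclusion–exclusion this is Σ_{j=0}^{5} (−1)^j C(5,j)·(5−j)!.
Computing: 120 − 120 + 60 − 20 + 5 − 1 = 44.

44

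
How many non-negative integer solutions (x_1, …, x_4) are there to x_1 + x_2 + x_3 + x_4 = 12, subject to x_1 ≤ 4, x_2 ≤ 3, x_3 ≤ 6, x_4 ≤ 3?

Without the upper bounds there are C(15,3) = 455 ways to split 12 among 4 variables.
Subtract solutions that violate a single cap (substitute x_i' = x_i − (cap_i+1)): x_1 ≥ 5 gives C(10,3) = 120; x_2 ≥ 4 gives C(11,3) = 165; x_3 ≥ 7 gives C(8,3) = 56; x_4 ≥ 4 gives C(11,3) = 165. Together 506.
Add back pairs where two caps are both exceeded: 20 + 1 + 20 + 4 + 35 + 4 = 84.
By inclusion–exclusion the count is 455 − 506 + 84 = 33.

33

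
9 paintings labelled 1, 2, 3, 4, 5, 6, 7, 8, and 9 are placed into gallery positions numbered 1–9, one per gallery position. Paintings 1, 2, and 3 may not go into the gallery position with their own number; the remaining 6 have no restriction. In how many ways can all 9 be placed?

256320

Let Aᵢ (for i ∈ {1, 2, 3}) be the placements that put painting i in its forbidden gallery position. Any j of these fix j positions, leaving (9−j)! ways to fill the rest, and there are C(3,j) ways to pick which j.
By inclusion–exclusion, the number of valid placements is Σ_{j=0}^{3} (−1)^j C(3,j)·(9−j)!.
Computing: 362880 − 120960 + 15120 − 720 = 256320.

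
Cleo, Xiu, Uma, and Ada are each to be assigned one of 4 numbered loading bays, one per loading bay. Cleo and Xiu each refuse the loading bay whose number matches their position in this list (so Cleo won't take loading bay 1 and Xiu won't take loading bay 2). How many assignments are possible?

14

Let Aᵢ (for i ∈ {1, 2}) be the placements that put person i in their forbidden loading bay. Any j of these fix j positions, leaving (4−j)! ways to fill the rest, and there are C(2,j) ways to pick which j.
By inclusion–exclusion, the number of valid placements is Σ_{j=0}^{2} (−1)^j C(2,j)·(4−j)!.
Computing: 24 − 12 + 2 = 14.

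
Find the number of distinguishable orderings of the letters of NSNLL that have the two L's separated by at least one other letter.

18

There are 5!/(2!·2!) = 30 arrangements of NSNLL in total.
Arrangements with the L's together: treat LL as one letter, giving (4)!/(2!) = 12.
Subtracting, 30 − 12 = 18 arrangements keep the L's apart.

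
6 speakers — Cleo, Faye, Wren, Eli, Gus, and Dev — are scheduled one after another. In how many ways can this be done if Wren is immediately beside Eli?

Glue Wren and Eli into one block (2 internal orders), leaving 5 units to arrange in a row.
That gives 2 × 5! = 2 × 120 = 240.

240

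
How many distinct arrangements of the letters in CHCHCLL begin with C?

90

Fix C in the first position and arrange the remaining 6 letters.
Those 6 letters have C appearing twice, H appearing twice, and L appearing twice, giving (6)!/(2!·2!·2!) = 90.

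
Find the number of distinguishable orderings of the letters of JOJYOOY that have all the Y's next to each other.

Treat the 2 copies of Y as a single block. The multiset to arrange is then {YY, J, J, O, O, O}, 6 items in all.
That gives (6)!/(3!·2!) = 60 arrangements.

60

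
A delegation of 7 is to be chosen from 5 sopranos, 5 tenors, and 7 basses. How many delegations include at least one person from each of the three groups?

Unrestricted: C(17,7) = 19448 ways to pick any 7 of the 17.
Subtract selections that omit an entire group: no sopranos → C(12,7) = 792; no tenors → C(12,7) = 792; no basses → C(10,7) = 120.
Add back selections omitting two groups (i.e. drawn from a single group): C(5,7) + C(5,7) + C(7,7) = 1.
By inclusion–exclusion: 19448 − 1704 + 1 = 17745.

17745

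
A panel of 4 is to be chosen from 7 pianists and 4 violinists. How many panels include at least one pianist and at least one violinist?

294

Total 4-person selections from all 11: C(11,4) = 330.
Selections missing a whole group: no pianists → C(4,4) = 1; no violinists → C(7,4) = 35.
Both groups omitted at once is impossible, so 330 − 36 = 294.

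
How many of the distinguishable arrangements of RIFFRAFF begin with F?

With the first slot taken by F, it remains to arrange the other 7 letters (RIFRAFF).
Those 7 letters have F appearing 3 times and R appearing twice, giving (7)!/(3!·2!) = 420.

420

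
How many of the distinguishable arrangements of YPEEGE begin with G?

20

With the first slot taken by G, it remains to arrange the other 5 letters (YPEEE).
Those 5 letters have E appearing 3 times, giving (5)!/(3!) = 20.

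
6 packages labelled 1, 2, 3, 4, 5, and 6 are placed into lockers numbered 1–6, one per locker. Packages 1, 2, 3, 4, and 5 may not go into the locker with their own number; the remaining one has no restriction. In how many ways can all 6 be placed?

Let Aᵢ (for 1 ≤ i ≤ 5) be the placements that put package i in its forbidden locker. Any j of these fix j positions, leaving (6−j)! ways to fill the rest, and there are C(5,j) ways to pick which j.
By inclusion–exclusion, the number of valid placements is Σ_{j=0}^{5} (−1)^j C(5,j)·(6−j)!.
Computing: 720 − 600 + 240 − 60 + 10 − 1 = 309.

309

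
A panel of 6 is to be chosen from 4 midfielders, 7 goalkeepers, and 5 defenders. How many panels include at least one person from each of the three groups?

6545

With no constraint there are C(16,6) = 8008 possible selections.
Selections missing a whole group: no midfielders → C(12,6) = 924; no goalkeepers → C(9,6) = 84; no defenders → C(11,6) = 462.
Add back selections omitting two groups (i.e. drawn from a single group): C(4,6) + C(7,6) + C(5,6) = 7.
By inclusion–exclusion: 8008 − 1470 + 7 = 6545.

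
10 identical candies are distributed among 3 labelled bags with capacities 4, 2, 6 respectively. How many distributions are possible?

Ignoring the caps, the number of non-negative solutions to x_1+…+x_3 = 10 is C(12,2) = 66.
Subtract solutions that violate a single cap (substitute x_i' = x_i − (cap_i+1)): x_1 ≥ 5 gives C(7,2) = 21; x_2 ≥ 3 gives C(9,2) = 36; x_3 ≥ 7 gives C(5,2) = 10. Together 67.
Add back pairs where two caps are both exceeded: 6 + 0 + 1 = 7.
By inclusion–exclusion the count is 66 − 67 + 7 = 6.

6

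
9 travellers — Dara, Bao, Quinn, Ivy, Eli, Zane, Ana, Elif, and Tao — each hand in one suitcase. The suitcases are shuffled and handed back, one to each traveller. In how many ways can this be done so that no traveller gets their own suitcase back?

133496

Count assignments avoiding every fixed point. For any j of the 9 travellers fixed to their own suitcase, the other 9−j can be arranged in (9−j)! ways.
By inclusion–exclusion this is Σ_{j=0}^{9} (−1)^j C(9,j)·(9−j)!.
Computing: 362880 − 362880 + 181440 − 60480 + 15120 − 3024 + 504 − 72 + 9 − 1 = 133496.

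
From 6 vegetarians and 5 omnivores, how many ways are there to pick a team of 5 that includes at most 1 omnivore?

81

Split by how many omnivores are chosen (0 through 1).
Sum: C(5,0)·C(6,5) + C(5,1)·C(6,4) = 6 + 75 = 81.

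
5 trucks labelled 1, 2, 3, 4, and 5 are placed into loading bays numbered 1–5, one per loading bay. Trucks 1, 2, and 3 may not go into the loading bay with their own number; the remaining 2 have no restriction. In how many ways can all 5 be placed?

64

Let Aᵢ (for i ∈ {1, 2, 3}) be the placements that put truck i in its forbidden loading bay. Any j of these fix j positions, leaving (5−j)! ways to fill the rest, and there are C(3,j) ways to pick which j.
By inclusion–exclusion, the number of valid placements is Σ_{j=0}^{3} (−1)^j C(3,j)·(5−j)!.
Computing: 120 − 72 + 18 − 2 = 64.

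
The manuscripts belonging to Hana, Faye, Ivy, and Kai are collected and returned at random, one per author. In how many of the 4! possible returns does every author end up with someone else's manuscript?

9

This is the derangement count D_4: permutations of 4 items with no fixed point.
By inclusion–exclusion this is Σ_{j=0}^{4} (−1)^j C(4,j)·(4−j)!.
Computing: 24 − 24 + 12 − 4 + 1 = 9.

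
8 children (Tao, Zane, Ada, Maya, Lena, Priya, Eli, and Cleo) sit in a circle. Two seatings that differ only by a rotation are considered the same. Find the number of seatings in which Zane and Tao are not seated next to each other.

All circular seatings of 8 people number (7)! = 5040.
Those with Zane next to Tao: fuse the pair into one unit and seat 7 units around a circle — 2·(6)! = 1440.
Subtracting, 5040 − 1440 = 3600.

3600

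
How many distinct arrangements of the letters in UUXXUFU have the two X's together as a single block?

30

Treat the 2 copies of X as a single block. The multiset to arrange is then {XX, F, U, U, U, U}, 6 items in all.
That gives (6)!/(4!) = 30 arrangements.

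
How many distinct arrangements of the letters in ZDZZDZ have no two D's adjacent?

10

There are 6!/(4!·2!) = 15 arrangements of ZDZZDZ in total.
Arrangements with the D's together: treat DD as one letter, giving (5)!/(4!) = 5.
Subtracting, 15 − 5 = 10 arrangements keep the D's apart.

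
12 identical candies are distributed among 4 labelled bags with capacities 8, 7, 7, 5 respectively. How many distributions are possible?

Ignoring the caps, the number of non-negative solutions to x_1+…+x_4 = 12 is C(15,3) = 455.
Subtract solutions that violate a single cap (substitute x_i' = x_i − (cap_i+1)): x_1 ≥ 9 gives C(6,3) = 20; x_2 ≥ 8 gives C(7,3) = 35; x_3 ≥ 8 gives C(7,3) = 35; x_4 ≥ 6 gives C(9,3) = 84. Together 174.
No two caps can be exceeded simultaneously, so the pair terms are all 0.
By inclusion–exclusion the count is 455 − 174 + 0 = 281.

281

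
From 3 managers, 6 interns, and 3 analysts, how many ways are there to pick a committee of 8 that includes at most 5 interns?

Split by how many interns are chosen (0 through 5).
Sum: C(6,0)·C(6,8) + C(6,1)·C(6,7) + C(6,2)·C(6,6) + C(6,3)·C(6,5) + C(6,4)·C(6,4) + C(6,5)·C(6,3) = 0 + 0 + 15 + 120 + 225 + 120 = 480.

480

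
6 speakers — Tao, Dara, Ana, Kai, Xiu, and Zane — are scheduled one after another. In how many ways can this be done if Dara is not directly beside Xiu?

480

Of the 6! = 720 arrangements, those with Dara and Xiu adjacent number 2 × 5! = 240 (treat the pair as a block with 2 internal orders).
So 720 − 240 = 480 arrangements keep them apart.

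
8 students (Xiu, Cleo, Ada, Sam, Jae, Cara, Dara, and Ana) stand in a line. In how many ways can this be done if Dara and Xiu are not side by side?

30240

There are 8! = 40320 arrangements in all. If Dara and Xiu are adjacent, merging them into one block gives 2·(7)! = 10080 arrangements.
Complementary counting: 40320 − 10080 = 30240.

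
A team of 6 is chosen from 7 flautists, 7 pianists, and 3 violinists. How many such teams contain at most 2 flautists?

Split by how many flautists are chosen (0 through 2).
Sum: C(7,0)·C(10,6) + C(7,1)·C(10,5) + C(7,2)·C(10,4) = 210 + 1764 + 4410 = 6384.

6384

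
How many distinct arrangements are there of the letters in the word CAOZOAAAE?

Letter multiplicities in CAOZOAAAE: A×4, C×1, E×1, O×2, Z×1.
So there are 9! / (4!·2!) = 7560 distinguishable arrangements.

7560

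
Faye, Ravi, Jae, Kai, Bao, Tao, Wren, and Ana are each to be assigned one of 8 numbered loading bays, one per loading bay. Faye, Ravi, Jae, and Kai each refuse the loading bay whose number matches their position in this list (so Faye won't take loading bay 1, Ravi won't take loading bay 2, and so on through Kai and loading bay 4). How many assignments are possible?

Let Aᵢ (for 1 ≤ i ≤ 4) be the placements that put person i in their forbidden loading bay. Any j of these fix j positions, leaving (8−j)! ways to fill the rest, and there are C(4,j) ways to pick which j.
By inclusion–exclusion, the number of valid placements is Σ_{j=0}^{4} (−1)^j C(4,j)·(8−j)!.
Computing: 40320 − 20160 + 4320 − 480 + 24 = 24024.

24024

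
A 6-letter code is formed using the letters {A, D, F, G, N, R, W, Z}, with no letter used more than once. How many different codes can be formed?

20160

With no repetition, fill the 6 letters in order: 8 choices, then 7, down to 3.
8 × 7 × 6 × 5 × 4 × 3 = 20160.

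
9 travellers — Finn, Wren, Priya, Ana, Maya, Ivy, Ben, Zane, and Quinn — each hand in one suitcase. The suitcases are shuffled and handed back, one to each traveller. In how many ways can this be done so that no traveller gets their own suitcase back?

133496

This is the derangement count D_9: permutations of 9 items with no fixed point.
By inclusion–exclusion this is Σ_{j=0}^{9} (−1)^j C(9,j)·(9−j)!.
Computing: 362880 − 362880 + 181440 − 60480 + 15120 − 3024 + 504 − 72 + 9 − 1 = 133496.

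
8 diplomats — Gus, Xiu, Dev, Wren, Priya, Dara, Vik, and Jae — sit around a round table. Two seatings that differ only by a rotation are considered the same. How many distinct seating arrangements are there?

Fix one person's seat to break rotational symmetry; the remaining 7 people can be arranged in (7)! = 5040 ways.

5040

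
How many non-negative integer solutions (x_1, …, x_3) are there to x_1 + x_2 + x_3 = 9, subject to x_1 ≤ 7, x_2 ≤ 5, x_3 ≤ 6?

36

Without the upper bounds there are C(11,2) = 55 ways to split 9 among 3 variables.
Subtract solutions that violate a single cap (substitute x_i' = x_i − (cap_i+1)): x_1 ≥ 8 gives C(3,2) = 3; x_2 ≥ 6 gives C(5,2) = 10; x_3 ≥ 7 gives C(4,2) = 6. Together 19.
No two caps can be exceeded simultaneously, so the pair terms are all 0.
By inclusion–exclusion the count is 55 − 19 + 0 = 36.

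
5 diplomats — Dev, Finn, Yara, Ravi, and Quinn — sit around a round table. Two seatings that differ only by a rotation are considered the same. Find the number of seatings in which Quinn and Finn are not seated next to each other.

12

All circular seatings of 5 people number (4)! = 24.
Those with Quinn next to Finn: fuse the pair into one unit and seat 4 units around a circle — 2·(3)! = 12.
Subtracting, 24 − 12 = 12.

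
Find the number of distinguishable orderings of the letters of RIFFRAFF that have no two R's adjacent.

Total arrangements of RIFFRAFF: 8!/(4!·2!) = 840.
If the two R's are adjacent, glue them into one block, leaving 7 items to arrange: (7)!/(4!) = 210 ways.
Hence 840 − 210 = 630.

630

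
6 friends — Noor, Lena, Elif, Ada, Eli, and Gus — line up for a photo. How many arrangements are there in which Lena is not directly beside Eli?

Of the 6! = 720 arrangements, those with Lena and Eli adjacent number 2 × 5! = 240 (treat the pair as a block with 2 internal orders).
So 720 − 240 = 480 arrangements keep them apart.

480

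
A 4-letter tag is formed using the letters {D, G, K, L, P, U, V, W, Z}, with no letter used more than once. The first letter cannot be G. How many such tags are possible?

2688

The first letter has 9−1 = 8 choices (anything except G).
The remaining 3 letters are filled from the other 8 symbols without repetition: 8 × 7 × 6 = 336.
Total: 8 × 336 = 2688.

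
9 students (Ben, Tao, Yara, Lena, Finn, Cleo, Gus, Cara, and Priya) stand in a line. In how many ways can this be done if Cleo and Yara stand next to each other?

80640

Glue Cleo and Yara into one block (2 internal orders), leaving 8 units to arrange in a row.
That gives 2 × 8! = 2 × 40320 = 80640.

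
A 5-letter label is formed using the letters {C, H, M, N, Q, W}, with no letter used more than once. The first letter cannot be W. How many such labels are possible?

The first letter has 6−1 = 5 choices (anything except W).
The remaining 4 letters are filled from the other 5 symbols without repetition: 5 × 4 × 3 × 2 = 120.
Total: 5 × 120 = 600.

600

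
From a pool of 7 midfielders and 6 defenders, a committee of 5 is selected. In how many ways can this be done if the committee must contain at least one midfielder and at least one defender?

Unrestricted: C(13,5) = 1287 ways to pick any 5 of the 13.
Subtract selections that omit an entire group: no midfielders → C(6,5) = 6; no defenders → C(7,5) = 21.
Both groups omitted at once is impossible, so 1287 − 27 = 1260.

1260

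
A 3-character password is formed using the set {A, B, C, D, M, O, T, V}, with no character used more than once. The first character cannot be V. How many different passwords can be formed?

The first character has 8−1 = 7 choices (anything except V).
The remaining 2 characters are filled from the other 7 symbols without repetition: 7 × 6 = 42.
Total: 7 × 42 = 294.

294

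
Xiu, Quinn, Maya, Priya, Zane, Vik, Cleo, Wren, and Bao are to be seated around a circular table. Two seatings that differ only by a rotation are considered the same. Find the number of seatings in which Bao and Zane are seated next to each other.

10080

Glue Bao and Zane into a block (2 internal orders). Seating 8 units around a circle gives (7)! arrangements.
So 2 × (7)! = 2 × 5040 = 10080.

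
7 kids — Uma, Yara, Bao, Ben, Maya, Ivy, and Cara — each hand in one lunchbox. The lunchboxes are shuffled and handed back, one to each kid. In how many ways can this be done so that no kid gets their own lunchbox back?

1854

Let Aᵢ be the assignments in which kid i gets their own lunchbox. We want the size of the complement of A₁∪…∪A_7.
By inclusion–exclusion this is Σ_{j=0}^{7} (−1)^j C(7,j)·(7−j)!.
Computing: 5040 − 5040 + 2520 − 840 + 210 − 42 + 7 − 1 = 1854.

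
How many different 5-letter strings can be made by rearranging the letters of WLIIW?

Letter multiplicities in WLIIW: I×2, L×1, W×2.
So there are 5! / (2!·2!) = 30 distinguishable arrangements.

30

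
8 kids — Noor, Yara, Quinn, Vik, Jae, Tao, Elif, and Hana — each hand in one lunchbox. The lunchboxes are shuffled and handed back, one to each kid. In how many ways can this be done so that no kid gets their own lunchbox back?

14833

Count assignments avoiding every fixed point. For any j of the 8 kids fixed to their own lunchbox, the other 8−j can be arranged in (8−j)! ways.
By inclusion–exclusion this is Σ_{j=0}^{8} (−1)^j C(8,j)·(8−j)!.
Computing: 40320 − 40320 + 20160 − 6720 + 1680 − 336 + 56 − 8 + 1 = 14833.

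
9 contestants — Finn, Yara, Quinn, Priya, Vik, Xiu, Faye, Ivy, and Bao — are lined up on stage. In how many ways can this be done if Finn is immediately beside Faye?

80640

Place the 7 others and the Finn-Faye pair as 8 objects in a line; the pair has 2 internal arrangements.
So the count is 2·(8)! = 80640.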